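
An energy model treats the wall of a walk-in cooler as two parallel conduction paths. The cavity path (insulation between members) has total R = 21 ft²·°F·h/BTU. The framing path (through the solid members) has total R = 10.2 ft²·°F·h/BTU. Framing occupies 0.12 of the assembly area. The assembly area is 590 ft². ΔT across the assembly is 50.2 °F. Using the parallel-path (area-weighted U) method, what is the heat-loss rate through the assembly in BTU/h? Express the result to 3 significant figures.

U_eff = 0.88/21 + 0.12/10.2 = 0.0419 + 0.01176 = 0.05367
R_eff = 1/U_eff = 18.63 ft²·°F·h/BTU
Q = 590 × 50.2 / 18.63 = 1590 BTU/h

1590 BTU/h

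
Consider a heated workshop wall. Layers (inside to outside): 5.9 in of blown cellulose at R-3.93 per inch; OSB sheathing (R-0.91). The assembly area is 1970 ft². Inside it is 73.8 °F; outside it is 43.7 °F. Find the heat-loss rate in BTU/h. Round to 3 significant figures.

5.9 × 3.93 = 23.19
R_total = 23.19 + 0.91 = 24.1 ft²·°F·h/BTU
Q = A·ΔT/R = 1970 × (73.8 − 43.7) / 24.1 = 2461 BTU/h

2460 BTU/h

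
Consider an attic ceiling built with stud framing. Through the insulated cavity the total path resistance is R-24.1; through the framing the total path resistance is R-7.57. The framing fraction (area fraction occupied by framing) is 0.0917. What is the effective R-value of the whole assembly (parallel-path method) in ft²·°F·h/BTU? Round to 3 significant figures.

20.1 ft²·°F·h/BTU

U_eff = 0.9083/24.1 + 0.0917/7.57 = 0.03769 + 0.01211 = 0.0498
R_eff = 1/U_eff = 20.08 ft²·°F·h/BTU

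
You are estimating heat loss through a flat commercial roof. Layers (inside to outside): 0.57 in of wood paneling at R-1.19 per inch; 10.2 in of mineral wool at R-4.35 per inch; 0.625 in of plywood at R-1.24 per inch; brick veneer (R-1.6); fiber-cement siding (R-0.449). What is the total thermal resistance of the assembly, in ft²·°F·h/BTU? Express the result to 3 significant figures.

0.57 × 1.19 = 0.6783
10.2 × 4.35 = 44.37
0.625 × 1.24 = 0.775
R_total = 0.6783 + 44.37 + 0.775 + 1.6 + 0.449 = 47.87 ft²·°F·h/BTU

47.9 ft²·°F·h/BTU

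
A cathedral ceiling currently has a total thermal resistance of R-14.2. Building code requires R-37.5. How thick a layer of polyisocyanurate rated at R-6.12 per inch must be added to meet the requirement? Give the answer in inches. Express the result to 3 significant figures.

ΔR = 37.5 − 14.2 = 23.3 ft²·°F·h/BTU
L = ΔR / (R/in) = 23.3/6.12 = 3.807 in

3.81 in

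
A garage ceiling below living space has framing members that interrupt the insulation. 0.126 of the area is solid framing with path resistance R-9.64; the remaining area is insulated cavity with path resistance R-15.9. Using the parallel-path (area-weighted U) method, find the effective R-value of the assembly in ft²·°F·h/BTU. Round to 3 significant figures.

U_eff = 0.874/15.9 + 0.126/9.64 = 0.05497 + 0.01307 = 0.06804
R_eff = 1/U_eff = 14.7 ft²·°F·h/BTU

14.7 ft²·°F·h/BTU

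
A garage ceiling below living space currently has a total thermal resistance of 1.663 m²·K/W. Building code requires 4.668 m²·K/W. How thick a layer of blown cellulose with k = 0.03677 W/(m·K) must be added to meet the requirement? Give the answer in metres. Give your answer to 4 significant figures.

ΔR = 4.668 − 1.663 = 3.005 m²·K/W
L = ΔR × k = 3.005 × 0.03677 = 0.11049 m

0.1105 m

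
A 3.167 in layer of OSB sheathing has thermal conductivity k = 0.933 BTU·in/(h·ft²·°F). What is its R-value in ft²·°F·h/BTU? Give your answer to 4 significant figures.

R = L/k = 3.167/0.933 = 3.3944 ft²·°F·h/BTU

3.394 ft²·°F·h/BTU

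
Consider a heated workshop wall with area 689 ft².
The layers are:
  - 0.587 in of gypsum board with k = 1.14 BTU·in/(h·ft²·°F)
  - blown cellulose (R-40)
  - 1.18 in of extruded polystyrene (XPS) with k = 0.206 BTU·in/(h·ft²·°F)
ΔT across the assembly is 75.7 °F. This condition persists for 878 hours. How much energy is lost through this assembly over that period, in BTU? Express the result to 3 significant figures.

990000 BTU

0.587/1.14 = 0.5149
1.18/0.206 = 5.728
R_total = 0.5149 + 40 + 5.728 = 46.24 ft²·°F·h/BTU
Q = 689 × 75.7 / 46.24 = 1128 BTU/h
E = 1128 × 878 = 990300 BTU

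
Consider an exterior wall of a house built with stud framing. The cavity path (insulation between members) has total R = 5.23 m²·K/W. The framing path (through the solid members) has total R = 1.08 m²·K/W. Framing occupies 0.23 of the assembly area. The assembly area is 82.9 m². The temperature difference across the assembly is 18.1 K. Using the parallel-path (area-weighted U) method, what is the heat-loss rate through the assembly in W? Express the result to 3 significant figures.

U_eff = 0.77/5.23 + 0.23/1.08 = 0.1472 + 0.213 = 0.3602
R_eff = 1/U_eff = 2.776 m²·K/W
Q = 82.9 × 18.1 / 2.776 = 540.5 W

540 W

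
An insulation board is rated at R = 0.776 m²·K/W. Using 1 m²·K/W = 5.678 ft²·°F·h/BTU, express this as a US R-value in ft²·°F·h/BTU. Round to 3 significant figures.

R_US = 0.776 × 5.678 = 4.406

4.41 ft²·°F·h/BTU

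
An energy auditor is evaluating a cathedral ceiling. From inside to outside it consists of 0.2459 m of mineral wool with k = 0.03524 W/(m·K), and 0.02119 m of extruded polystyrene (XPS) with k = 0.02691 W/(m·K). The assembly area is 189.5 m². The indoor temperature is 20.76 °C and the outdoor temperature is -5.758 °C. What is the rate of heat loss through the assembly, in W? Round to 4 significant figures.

647.1 W

0.2459/0.03524 = 6.9779
0.02119/0.02691 = 0.78744
R_total = 6.9779 + 0.78744 = 7.7653 m²·K/W
Q = A·ΔT/R = 189.5 × (20.76 − (-5.758)) / 7.7653 = 647.13 W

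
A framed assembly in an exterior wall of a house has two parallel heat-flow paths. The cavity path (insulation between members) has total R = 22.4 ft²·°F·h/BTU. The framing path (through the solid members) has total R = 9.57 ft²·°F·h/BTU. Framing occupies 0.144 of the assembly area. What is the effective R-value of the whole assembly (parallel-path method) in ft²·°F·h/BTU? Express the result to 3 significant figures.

18.8 ft²·°F·h/BTU

U_eff = 0.856/22.4 + 0.144/9.57 = 0.03821 + 0.01505 = 0.05326
R_eff = 1/U_eff = 18.78 ft²·°F·h/BTU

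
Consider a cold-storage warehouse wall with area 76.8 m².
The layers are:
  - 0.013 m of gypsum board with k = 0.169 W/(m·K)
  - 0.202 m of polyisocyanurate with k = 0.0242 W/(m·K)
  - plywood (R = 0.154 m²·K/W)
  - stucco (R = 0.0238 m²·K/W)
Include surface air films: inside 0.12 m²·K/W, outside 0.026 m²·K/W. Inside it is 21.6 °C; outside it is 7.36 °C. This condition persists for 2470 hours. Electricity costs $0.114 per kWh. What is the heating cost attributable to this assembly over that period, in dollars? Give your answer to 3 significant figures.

0.013/0.169 = 0.07692
0.202/0.0242 = 8.347
R_total = 0.12 + 0.07692 + 8.347 + 0.154 + 0.0238 + 0.026 = 8.748 m²·K/W
Q = 76.8 × (21.6 − 7.36) / 8.748 = 125 W
E = 125 W × 2470 h / 1000 = 308.8 kWh
Cost = 308.8 × 0.114 = $35.2

35.2 dollars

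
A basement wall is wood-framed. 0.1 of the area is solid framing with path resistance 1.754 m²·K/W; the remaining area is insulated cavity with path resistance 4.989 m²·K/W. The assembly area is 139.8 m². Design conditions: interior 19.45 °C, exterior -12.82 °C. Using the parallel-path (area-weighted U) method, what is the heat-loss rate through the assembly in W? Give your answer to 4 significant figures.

1071 W

U_eff = 0.9/4.989 + 0.1/1.754 = 0.1804 + 0.057013 = 0.23741
R_eff = 1/U_eff = 4.2121 m²·K/W
Q = 139.8 × (19.45 − (-12.82)) / 4.2121 = 1071 W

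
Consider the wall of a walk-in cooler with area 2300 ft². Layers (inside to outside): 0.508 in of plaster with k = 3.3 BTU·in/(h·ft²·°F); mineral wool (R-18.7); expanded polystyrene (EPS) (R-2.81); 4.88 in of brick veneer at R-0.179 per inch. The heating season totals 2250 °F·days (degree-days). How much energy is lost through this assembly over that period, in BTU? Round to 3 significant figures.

0.508/3.3 = 0.1539
4.88 × 0.179 = 0.8735
R_total = 0.1539 + 18.7 + 2.81 + 0.8735 = 22.54 ft²·°F·h/BTU
E = A × HDD × 24 / R = 2300 × 2250 × 24 / 22.54 = 5511000 BTU

5510000 BTU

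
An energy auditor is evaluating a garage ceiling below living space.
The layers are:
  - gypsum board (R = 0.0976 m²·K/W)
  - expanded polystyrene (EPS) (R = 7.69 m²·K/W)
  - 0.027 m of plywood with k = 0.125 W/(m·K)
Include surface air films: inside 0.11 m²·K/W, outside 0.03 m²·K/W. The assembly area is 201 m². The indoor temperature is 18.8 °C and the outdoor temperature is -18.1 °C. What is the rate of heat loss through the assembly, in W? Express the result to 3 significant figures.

0.027/0.125 = 0.216
R_total = 0.11 + 0.0976 + 7.69 + 0.216 + 0.03 = 8.144 m²·K/W
Q = A·ΔT/R = 201 × (18.8 − (-18.1)) / 8.144 = 910.8 W

911 W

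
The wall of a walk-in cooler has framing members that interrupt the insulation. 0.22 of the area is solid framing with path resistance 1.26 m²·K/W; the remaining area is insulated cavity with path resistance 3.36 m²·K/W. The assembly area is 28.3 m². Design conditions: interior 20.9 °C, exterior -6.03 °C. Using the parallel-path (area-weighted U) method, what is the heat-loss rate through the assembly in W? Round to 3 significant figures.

310 W

U_eff = 0.78/3.36 + 0.22/1.26 = 0.2321 + 0.1746 = 0.4067
R_eff = 1/U_eff = 2.459 m²·K/W
Q = 28.3 × (20.9 − (-6.03)) / 2.459 = 310 W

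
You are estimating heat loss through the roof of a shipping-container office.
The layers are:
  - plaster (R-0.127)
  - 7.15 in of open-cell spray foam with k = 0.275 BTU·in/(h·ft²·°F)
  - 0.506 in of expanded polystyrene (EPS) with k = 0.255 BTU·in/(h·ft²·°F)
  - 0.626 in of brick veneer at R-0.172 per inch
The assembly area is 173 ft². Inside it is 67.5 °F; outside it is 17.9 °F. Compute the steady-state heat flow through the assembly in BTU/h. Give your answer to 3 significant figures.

7.15/0.275 = 26
0.506/0.255 = 1.984
0.626 × 0.172 = 0.1077
R_total = 0.127 + 26 + 1.984 + 0.1077 = 28.22 ft²·°F·h/BTU
Q = A·ΔT/R = 173 × (67.5 − 17.9) / 28.22 = 304.1 BTU/h

304 BTU/h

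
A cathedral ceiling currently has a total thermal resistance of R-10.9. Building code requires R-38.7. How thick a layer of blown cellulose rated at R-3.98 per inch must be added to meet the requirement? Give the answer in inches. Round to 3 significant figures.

ΔR = 38.7 − 10.9 = 27.8 ft²·°F·h/BTU
L = ΔR / (R/in) = 27.8/3.98 = 6.985 in

6.98 in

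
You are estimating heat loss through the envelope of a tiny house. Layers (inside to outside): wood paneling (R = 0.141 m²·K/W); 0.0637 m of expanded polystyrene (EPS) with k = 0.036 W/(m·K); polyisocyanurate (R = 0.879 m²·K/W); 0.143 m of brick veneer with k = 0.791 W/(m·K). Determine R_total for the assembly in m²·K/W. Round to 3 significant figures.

0.0637/0.036 = 1.769
0.143/0.791 = 0.1808
R_total = 0.141 + 1.769 + 0.879 + 0.1808 = 2.97 m²·K/W

2.97 m²·K/W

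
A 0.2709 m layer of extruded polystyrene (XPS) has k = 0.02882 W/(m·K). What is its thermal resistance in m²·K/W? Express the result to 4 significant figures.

R = L/k = 0.2709/0.02882 = 9.3997 m²·K/W

9.400 m²·K/W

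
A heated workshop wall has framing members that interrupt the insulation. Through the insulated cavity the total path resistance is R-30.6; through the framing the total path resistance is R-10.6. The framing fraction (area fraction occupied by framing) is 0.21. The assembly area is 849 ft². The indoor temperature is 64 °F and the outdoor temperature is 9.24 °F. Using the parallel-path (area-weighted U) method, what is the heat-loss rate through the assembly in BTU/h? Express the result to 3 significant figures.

2120 BTU/h

U_eff = 0.79/30.6 + 0.21/10.6 = 0.02582 + 0.01981 = 0.04563
R_eff = 1/U_eff = 21.92 ft²·°F·h/BTU
Q = 849 × (64 − 9.24) / 21.92 = 2121 BTU/h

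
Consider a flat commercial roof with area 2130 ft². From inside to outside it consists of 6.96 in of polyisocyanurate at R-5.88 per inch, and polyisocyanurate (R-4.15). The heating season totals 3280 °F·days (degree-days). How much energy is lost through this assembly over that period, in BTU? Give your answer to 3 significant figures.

3720000 BTU

6.96 × 5.88 = 40.92
R_total = 40.92 + 4.15 = 45.07 ft²·°F·h/BTU
E = A × HDD × 24 / R = 2130 × 3280 × 24 / 45.07 = 3720000 BTU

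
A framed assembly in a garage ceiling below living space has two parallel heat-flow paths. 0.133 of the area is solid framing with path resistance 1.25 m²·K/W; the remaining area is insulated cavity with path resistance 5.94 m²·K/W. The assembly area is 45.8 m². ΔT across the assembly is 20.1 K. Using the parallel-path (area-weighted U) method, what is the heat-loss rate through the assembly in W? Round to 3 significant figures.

U_eff = 0.867/5.94 + 0.133/1.25 = 0.146 + 0.1064 = 0.2524
R_eff = 1/U_eff = 3.963 m²·K/W
Q = 45.8 × 20.1 / 3.963 = 232.3 W

232 W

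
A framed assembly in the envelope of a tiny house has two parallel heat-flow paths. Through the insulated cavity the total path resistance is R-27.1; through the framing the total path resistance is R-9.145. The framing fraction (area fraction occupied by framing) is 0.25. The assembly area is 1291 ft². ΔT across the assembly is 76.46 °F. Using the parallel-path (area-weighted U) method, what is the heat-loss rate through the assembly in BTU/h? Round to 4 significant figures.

5430 BTU/h

U_eff = 0.75/27.1 + 0.25/9.145 = 0.027675 + 0.027337 = 0.055013
R_eff = 1/U_eff = 18.178 ft²·°F·h/BTU
Q = 1291 × 76.46 / 18.178 = 5430.3 BTU/h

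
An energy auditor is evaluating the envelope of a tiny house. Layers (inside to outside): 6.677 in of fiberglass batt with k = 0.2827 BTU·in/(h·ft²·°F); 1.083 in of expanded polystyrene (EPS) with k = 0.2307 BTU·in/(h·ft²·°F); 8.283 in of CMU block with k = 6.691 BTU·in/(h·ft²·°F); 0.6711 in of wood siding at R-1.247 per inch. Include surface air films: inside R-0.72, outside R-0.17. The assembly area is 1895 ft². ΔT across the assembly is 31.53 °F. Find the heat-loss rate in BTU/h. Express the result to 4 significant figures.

6.677/0.2827 = 23.619
1.083/0.2307 = 4.6944
8.283/6.691 = 1.2379
0.6711 × 1.247 = 0.83686
R_total = 0.72 + 23.619 + 4.6944 + 1.2379 + 0.83686 + 0.17 = 31.278 ft²·°F·h/BTU
Q = A·ΔT/R = 1895 × 31.53 / 31.278 = 1910.3 BTU/h

1910 BTU/h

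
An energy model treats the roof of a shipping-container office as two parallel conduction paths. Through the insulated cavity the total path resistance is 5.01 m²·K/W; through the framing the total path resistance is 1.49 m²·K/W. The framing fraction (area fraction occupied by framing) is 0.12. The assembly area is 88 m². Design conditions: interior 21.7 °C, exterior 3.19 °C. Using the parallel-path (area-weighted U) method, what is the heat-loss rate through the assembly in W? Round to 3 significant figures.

417 W

U_eff = 0.88/5.01 + 0.12/1.49 = 0.1756 + 0.08054 = 0.2562
R_eff = 1/U_eff = 3.903 m²·K/W
Q = 88 × (21.7 − 3.19) / 3.903 = 417.3 W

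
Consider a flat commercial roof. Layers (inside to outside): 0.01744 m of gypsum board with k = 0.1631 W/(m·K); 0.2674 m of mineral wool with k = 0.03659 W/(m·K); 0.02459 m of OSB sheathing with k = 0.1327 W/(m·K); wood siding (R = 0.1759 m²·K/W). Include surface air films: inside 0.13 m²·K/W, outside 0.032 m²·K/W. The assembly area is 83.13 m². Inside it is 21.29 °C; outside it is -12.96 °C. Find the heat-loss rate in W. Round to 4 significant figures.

0.01744/0.1631 = 0.10693
0.2674/0.03659 = 7.308
0.02459/0.1327 = 0.18531
R_total = 0.13 + 0.10693 + 7.308 + 0.18531 + 0.1759 + 0.032 = 7.9381 m²·K/W
Q = A·ΔT/R = 83.13 × (21.29 − (-12.96)) / 7.9381 = 358.67 W

358.7 W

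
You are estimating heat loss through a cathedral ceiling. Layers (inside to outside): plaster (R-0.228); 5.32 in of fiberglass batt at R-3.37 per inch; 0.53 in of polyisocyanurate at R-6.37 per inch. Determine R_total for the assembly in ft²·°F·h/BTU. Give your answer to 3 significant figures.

21.5 ft²·°F·h/BTU

5.32 × 3.37 = 17.93
0.53 × 6.37 = 3.376
R_total = 0.228 + 17.93 + 3.376 = 21.53 ft²·°F·h/BTU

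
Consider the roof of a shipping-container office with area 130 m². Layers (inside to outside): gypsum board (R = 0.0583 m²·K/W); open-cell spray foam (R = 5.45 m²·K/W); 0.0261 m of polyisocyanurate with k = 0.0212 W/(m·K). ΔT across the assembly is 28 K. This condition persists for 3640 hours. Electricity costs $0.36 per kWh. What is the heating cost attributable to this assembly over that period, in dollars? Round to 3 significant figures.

0.0261/0.0212 = 1.231
R_total = 0.0583 + 5.45 + 1.231 = 6.739 m²·K/W
Q = 130 × 28 / 6.739 = 540.1 W
E = 540.1 W × 3640 h / 1000 = 1966 kWh
Cost = 1966 × 0.36 = $707.8

708 dollars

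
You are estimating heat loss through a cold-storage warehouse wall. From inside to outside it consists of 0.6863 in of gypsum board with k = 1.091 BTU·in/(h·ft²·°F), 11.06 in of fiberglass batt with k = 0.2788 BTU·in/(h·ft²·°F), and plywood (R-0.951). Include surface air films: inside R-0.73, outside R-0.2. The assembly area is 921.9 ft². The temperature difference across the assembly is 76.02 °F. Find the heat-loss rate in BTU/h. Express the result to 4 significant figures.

1662 BTU/h

0.6863/1.091 = 0.62906
11.06/0.2788 = 39.67
R_total = 0.73 + 0.62906 + 39.67 + 0.951 + 0.2 = 42.18 ft²·°F·h/BTU
Q = A·ΔT/R = 921.9 × 76.02 / 42.18 = 1661.5 BTU/h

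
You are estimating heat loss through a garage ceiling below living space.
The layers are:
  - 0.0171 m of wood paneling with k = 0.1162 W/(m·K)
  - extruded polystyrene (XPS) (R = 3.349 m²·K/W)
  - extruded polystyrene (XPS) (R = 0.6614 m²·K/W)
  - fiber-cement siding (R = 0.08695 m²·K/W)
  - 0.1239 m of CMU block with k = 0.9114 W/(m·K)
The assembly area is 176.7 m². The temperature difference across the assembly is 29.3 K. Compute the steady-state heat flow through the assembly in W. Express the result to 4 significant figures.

1182 W

0.0171/0.1162 = 0.14716
0.1239/0.9114 = 0.13594
R_total = 0.14716 + 3.349 + 0.6614 + 0.08695 + 0.13594 = 4.3805 m²·K/W
Q = A·ΔT/R = 176.7 × 29.3 / 4.3805 = 1181.9 W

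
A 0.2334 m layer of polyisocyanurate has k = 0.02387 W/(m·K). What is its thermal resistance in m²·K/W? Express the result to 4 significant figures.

R = L/k = 0.2334/0.02387 = 9.778 m²·K/W

9.778 m²·K/W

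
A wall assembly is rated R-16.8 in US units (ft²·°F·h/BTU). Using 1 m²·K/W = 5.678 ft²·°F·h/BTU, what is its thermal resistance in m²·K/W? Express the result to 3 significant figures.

R_SI = 16.8/5.678 = 2.959

2.96 m²·K/W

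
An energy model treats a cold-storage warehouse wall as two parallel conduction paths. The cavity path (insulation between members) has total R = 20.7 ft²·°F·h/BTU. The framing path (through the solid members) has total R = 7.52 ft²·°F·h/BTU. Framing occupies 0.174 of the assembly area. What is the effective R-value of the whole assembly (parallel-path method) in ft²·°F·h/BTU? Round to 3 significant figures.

U_eff = 0.826/20.7 + 0.174/7.52 = 0.0399 + 0.02314 = 0.06304
R_eff = 1/U_eff = 15.86 ft²·°F·h/BTU

15.9 ft²·°F·h/BTU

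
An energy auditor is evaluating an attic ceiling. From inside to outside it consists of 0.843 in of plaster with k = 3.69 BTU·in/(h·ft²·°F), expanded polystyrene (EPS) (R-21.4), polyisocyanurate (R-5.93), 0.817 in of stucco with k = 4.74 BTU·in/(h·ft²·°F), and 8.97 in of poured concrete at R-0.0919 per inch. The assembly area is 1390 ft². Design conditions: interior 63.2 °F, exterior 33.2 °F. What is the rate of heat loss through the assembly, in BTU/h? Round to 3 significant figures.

0.843/3.69 = 0.2285
0.817/4.74 = 0.1724
8.97 × 0.0919 = 0.8243
R_total = 0.2285 + 21.4 + 5.93 + 0.1724 + 0.8243 = 28.56 ft²·°F·h/BTU
Q = A·ΔT/R = 1390 × (63.2 − 33.2) / 28.56 = 1460 BTU/h

1460 BTU/h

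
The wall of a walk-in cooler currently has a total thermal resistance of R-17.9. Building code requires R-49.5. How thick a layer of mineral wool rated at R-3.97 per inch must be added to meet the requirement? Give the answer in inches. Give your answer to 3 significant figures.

7.96 in

ΔR = 49.5 − 17.9 = 31.6 ft²·°F·h/BTU
L = ΔR / (R/in) = 31.6/3.97 = 7.96 in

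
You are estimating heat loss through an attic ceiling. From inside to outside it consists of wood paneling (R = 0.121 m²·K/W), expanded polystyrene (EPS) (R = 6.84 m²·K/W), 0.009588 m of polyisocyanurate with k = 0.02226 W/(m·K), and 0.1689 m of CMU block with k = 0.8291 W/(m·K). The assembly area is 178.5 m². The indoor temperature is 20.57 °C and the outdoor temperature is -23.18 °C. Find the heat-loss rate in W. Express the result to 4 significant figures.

0.009588/0.02226 = 0.43073
0.1689/0.8291 = 0.20371
R_total = 0.121 + 6.84 + 0.43073 + 0.20371 = 7.5954 m²·K/W
Q = A·ΔT/R = 178.5 × (20.57 − (-23.18)) / 7.5954 = 1028.2 W

1028 W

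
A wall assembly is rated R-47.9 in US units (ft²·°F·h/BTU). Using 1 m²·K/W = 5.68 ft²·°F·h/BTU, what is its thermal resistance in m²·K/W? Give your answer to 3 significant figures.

R_SI = 47.9/5.68 = 8.433

8.43 m²·K/W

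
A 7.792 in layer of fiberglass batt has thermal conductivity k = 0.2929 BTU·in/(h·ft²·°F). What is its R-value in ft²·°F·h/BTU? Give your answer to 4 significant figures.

26.60 ft²·°F·h/BTU

R = L/k = 7.792/0.2929 = 26.603 ft²·°F·h/BTU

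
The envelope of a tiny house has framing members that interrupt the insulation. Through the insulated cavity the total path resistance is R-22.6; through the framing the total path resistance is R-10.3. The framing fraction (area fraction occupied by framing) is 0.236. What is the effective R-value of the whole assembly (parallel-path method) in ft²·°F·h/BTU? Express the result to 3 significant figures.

17.6 ft²·°F·h/BTU

U_eff = 0.764/22.6 + 0.236/10.3 = 0.03381 + 0.02291 = 0.05672
R_eff = 1/U_eff = 17.63 ft²·°F·h/BTU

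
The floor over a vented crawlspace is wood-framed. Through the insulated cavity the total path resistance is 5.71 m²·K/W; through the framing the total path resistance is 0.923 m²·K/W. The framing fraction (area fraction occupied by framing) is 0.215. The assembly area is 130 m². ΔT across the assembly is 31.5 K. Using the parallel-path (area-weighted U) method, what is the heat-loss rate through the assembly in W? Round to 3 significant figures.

U_eff = 0.785/5.71 + 0.215/0.923 = 0.1375 + 0.2329 = 0.3704
R_eff = 1/U_eff = 2.7 m²·K/W
Q = 130 × 31.5 / 2.7 = 1517 W

1520 W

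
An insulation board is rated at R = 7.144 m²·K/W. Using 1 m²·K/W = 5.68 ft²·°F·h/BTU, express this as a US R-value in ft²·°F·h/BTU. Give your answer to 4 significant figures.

40.58 ft²·°F·h/BTU

R_US = 7.144 × 5.68 = 40.578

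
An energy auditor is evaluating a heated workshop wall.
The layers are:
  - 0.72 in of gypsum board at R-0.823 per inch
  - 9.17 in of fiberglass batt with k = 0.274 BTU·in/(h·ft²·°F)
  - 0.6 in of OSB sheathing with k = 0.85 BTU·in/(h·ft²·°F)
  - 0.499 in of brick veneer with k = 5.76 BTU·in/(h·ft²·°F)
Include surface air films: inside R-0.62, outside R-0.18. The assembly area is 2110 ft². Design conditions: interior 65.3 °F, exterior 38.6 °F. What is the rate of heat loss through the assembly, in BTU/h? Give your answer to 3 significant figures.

0.72 × 0.823 = 0.5926
9.17/0.274 = 33.47
0.6/0.85 = 0.7059
0.499/5.76 = 0.08663
R_total = 0.62 + 0.5926 + 33.47 + 0.7059 + 0.08663 + 0.18 = 35.65 ft²·°F·h/BTU
Q = A·ΔT/R = 2110 × (65.3 − 38.6) / 35.65 = 1580 BTU/h

1580 BTU/h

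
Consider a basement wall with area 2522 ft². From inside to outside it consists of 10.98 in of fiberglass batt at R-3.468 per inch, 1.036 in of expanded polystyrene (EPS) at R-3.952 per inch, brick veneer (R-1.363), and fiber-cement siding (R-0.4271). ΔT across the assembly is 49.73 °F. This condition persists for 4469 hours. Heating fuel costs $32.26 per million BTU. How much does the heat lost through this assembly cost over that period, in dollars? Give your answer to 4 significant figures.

411.3 dollars

10.98 × 3.468 = 38.079
1.036 × 3.952 = 4.0943
R_total = 38.079 + 4.0943 + 1.363 + 0.4271 = 43.963 ft²·°F·h/BTU
Q = 2522 × 49.73 / 43.963 = 2852.8 BTU/h
E = 2852.8 × 4469 = 12749000 BTU
Cost = 12749000/10⁶ × 32.26 = $411.29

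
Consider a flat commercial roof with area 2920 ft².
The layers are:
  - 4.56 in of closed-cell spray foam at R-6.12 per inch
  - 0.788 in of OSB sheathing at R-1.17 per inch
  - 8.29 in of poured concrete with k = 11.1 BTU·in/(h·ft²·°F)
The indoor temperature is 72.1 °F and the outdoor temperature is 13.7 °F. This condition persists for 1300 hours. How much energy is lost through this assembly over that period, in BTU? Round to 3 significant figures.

7500000 BTU

4.56 × 6.12 = 27.91
0.788 × 1.17 = 0.922
8.29/11.1 = 0.7468
R_total = 27.91 + 0.922 + 0.7468 = 29.58 ft²·°F·h/BTU
Q = 2920 × (72.1 − 13.7) / 29.58 = 5766 BTU/h
E = 5766 × 1300 = 7495000 BTU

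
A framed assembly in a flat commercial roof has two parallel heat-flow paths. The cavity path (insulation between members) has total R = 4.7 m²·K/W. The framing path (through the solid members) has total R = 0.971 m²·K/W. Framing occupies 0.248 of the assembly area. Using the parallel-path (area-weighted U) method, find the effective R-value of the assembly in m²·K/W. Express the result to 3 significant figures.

2.41 m²·K/W

U_eff = 0.752/4.7 + 0.248/0.971 = 0.16 + 0.2554 = 0.4154
R_eff = 1/U_eff = 2.407 m²·K/W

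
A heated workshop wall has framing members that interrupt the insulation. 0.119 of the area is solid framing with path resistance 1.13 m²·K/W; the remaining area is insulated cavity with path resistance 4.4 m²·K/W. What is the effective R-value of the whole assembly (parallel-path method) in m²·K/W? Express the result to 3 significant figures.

3.27 m²·K/W

U_eff = 0.881/4.4 + 0.119/1.13 = 0.2002 + 0.1053 = 0.3055
R_eff = 1/U_eff = 3.273 m²·K/W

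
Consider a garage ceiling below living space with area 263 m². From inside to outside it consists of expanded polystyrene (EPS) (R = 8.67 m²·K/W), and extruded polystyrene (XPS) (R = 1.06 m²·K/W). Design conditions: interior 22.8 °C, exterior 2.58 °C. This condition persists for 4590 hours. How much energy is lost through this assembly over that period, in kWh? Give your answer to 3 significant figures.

2510 kWh

R_total = 8.67 + 1.06 = 9.73 m²·K/W
Q = 263 × (22.8 − 2.58) / 9.73 = 546.5 W
E = 546.5 W × 4590 h / 1000 = 2509 kWh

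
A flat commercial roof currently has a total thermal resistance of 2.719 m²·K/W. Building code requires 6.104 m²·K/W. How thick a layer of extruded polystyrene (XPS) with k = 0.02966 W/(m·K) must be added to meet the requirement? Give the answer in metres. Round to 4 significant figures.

ΔR = 6.104 − 2.719 = 3.385 m²·K/W
L = ΔR × k = 3.385 × 0.02966 = 0.1004 m

0.1004 m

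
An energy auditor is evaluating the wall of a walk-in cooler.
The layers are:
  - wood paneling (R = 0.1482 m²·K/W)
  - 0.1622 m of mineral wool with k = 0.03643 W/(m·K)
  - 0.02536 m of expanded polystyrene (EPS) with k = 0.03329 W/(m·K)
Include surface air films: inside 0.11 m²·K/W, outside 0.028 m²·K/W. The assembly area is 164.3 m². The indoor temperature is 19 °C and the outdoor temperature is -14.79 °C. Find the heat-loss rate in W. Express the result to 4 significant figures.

1009 W

0.1622/0.03643 = 4.4524
0.02536/0.03329 = 0.76179
R_total = 0.11 + 0.1482 + 4.4524 + 0.76179 + 0.028 = 5.5004 m²·K/W
Q = A·ΔT/R = 164.3 × (19 − (-14.79)) / 5.5004 = 1009.3 W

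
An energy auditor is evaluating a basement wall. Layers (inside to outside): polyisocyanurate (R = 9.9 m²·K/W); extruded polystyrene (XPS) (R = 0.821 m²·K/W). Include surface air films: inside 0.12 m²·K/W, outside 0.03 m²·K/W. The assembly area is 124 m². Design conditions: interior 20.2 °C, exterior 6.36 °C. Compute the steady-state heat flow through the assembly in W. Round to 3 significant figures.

R_total = 0.12 + 9.9 + 0.821 + 0.03 = 10.87 m²·K/W
Q = A·ΔT/R = 124 × (20.2 − 6.36) / 10.87 = 157.9 W

158 W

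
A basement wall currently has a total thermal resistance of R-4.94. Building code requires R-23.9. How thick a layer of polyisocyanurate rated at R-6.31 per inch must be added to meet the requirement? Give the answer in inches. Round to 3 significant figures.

3.00 in

ΔR = 23.9 − 4.94 = 18.96 ft²·°F·h/BTU
L = ΔR / (R/in) = 18.96/6.31 = 3.005 in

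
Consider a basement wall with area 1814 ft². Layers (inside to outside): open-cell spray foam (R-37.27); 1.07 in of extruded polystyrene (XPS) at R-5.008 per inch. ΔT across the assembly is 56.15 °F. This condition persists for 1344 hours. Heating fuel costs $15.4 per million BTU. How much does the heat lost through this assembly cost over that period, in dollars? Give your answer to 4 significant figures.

49.45 dollars

1.07 × 5.008 = 5.3586
R_total = 37.27 + 5.3586 = 42.629 ft²·°F·h/BTU
Q = 1814 × 56.15 / 42.629 = 2389.4 BTU/h
E = 2389.4 × 1344 = 3211300 BTU
Cost = 3211300/10⁶ × 15.4 = $49.455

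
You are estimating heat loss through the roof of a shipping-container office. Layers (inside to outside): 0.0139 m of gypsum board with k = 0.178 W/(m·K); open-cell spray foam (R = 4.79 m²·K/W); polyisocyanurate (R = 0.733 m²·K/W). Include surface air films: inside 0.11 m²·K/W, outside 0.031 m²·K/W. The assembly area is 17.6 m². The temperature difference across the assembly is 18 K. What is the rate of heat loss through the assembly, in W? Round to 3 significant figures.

55.2 W

0.0139/0.178 = 0.07809
R_total = 0.11 + 0.07809 + 4.79 + 0.733 + 0.031 = 5.742 m²·K/W
Q = A·ΔT/R = 17.6 × 18 / 5.742 = 55.17 W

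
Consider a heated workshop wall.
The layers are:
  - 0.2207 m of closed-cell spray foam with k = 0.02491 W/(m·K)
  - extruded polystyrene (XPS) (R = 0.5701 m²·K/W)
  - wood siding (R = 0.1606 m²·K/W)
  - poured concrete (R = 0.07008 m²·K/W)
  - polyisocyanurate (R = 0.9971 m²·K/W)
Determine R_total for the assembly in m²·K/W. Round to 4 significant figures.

0.2207/0.02491 = 8.8599
R_total = 8.8599 + 0.5701 + 0.1606 + 0.07008 + 0.9971 = 10.658 m²·K/W

10.66 m²·K/W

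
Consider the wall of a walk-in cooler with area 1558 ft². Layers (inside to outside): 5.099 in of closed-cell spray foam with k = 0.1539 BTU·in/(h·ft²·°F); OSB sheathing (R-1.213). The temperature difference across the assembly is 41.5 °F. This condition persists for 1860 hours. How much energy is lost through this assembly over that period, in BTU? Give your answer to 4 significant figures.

3502000 BTU

5.099/0.1539 = 33.132
R_total = 33.132 + 1.213 = 34.345 ft²·°F·h/BTU
Q = 1558 × 41.5 / 34.345 = 1882.6 BTU/h
E = 1882.6 × 1860 = 3501600 BTU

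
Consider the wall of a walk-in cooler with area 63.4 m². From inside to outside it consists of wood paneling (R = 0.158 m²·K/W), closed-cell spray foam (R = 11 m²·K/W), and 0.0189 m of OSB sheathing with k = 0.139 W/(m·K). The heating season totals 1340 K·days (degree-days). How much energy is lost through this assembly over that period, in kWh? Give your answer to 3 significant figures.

0.0189/0.139 = 0.136
R_total = 0.158 + 11 + 0.136 = 11.29 m²·K/W
E = A × HDD × 24 / R / 1000 = 63.4 × 1340 × 24 / 11.29 / 1000 = 180.5 kWh

181 kWh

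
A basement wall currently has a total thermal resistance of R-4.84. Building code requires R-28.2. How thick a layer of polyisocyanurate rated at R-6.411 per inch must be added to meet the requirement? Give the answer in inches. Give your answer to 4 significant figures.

ΔR = 28.2 − 4.84 = 23.36 ft²·°F·h/BTU
L = ΔR / (R/in) = 23.36/6.411 = 3.6437 in

3.644 in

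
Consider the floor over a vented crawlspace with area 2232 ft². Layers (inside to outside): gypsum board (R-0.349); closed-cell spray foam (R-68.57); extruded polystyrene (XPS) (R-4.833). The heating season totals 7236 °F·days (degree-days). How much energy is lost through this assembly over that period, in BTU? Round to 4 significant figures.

R_total = 0.349 + 68.57 + 4.833 = 73.752 ft²·°F·h/BTU
E = A × HDD × 24 / R = 2232 × 7236 × 24 / 73.752 = 5255700 BTU

5256000 BTU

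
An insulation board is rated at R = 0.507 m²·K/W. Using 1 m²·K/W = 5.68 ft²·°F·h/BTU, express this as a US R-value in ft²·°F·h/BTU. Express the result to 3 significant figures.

2.88 ft²·°F·h/BTU

R_US = 0.507 × 5.68 = 2.88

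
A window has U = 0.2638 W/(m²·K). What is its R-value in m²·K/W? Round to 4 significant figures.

R = 1/U = 1/0.2638 = 3.7908

3.791 m²·K/W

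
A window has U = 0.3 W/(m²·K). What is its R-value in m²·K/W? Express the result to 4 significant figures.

R = 1/U = 1/0.3 = 3.3333

3.333 m²·K/W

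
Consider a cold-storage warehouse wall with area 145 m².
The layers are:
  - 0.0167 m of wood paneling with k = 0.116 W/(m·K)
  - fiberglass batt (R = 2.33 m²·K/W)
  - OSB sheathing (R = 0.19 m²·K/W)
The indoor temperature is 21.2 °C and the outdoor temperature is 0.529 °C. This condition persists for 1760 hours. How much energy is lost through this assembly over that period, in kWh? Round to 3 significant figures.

0.0167/0.116 = 0.144
R_total = 0.144 + 2.33 + 0.19 = 2.664 m²·K/W
Q = 145 × (21.2 − 0.529) / 2.664 = 1125 W
E = 1125 W × 1760 h / 1000 = 1980 kWh

1980 kWh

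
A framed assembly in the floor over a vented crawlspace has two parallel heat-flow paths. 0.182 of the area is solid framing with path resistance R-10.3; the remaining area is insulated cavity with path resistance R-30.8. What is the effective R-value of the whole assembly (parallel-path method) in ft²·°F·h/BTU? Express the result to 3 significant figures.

U_eff = 0.818/30.8 + 0.182/10.3 = 0.02656 + 0.01767 = 0.04423
R_eff = 1/U_eff = 22.61 ft²·°F·h/BTU

22.6 ft²·°F·h/BTU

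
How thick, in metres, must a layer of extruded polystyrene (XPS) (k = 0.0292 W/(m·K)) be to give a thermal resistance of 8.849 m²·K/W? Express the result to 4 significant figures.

L = R·k = 8.849 × 0.0292 = 0.25839 m

0.2584 m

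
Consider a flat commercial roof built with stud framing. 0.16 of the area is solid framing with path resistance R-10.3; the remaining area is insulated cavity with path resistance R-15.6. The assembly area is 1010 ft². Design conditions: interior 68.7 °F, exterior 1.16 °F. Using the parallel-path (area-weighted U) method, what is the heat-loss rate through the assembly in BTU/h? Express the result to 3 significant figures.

U_eff = 0.84/15.6 + 0.16/10.3 = 0.05385 + 0.01553 = 0.06938
R_eff = 1/U_eff = 14.41 ft²·°F·h/BTU
Q = 1010 × (68.7 − 1.16) / 14.41 = 4733 BTU/h

4730 BTU/h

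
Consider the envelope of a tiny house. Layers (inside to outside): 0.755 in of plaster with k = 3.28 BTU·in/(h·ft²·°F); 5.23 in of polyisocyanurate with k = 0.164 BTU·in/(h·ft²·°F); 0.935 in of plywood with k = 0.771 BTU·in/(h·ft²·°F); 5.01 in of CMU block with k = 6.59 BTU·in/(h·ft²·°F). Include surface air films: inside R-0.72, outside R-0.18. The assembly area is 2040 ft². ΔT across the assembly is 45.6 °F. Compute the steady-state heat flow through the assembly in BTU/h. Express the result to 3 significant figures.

0.755/3.28 = 0.2302
5.23/0.164 = 31.89
0.935/0.771 = 1.213
5.01/6.59 = 0.7602
R_total = 0.72 + 0.2302 + 31.89 + 1.213 + 0.7602 + 0.18 = 34.99 ft²·°F·h/BTU
Q = A·ΔT/R = 2040 × 45.6 / 34.99 = 2658 BTU/h

2660 BTU/h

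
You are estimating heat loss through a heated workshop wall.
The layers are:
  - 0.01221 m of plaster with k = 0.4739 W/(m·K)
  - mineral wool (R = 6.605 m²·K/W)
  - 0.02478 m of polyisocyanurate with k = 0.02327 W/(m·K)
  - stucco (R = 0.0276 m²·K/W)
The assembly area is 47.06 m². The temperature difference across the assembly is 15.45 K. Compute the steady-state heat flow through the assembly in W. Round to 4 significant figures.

0.01221/0.4739 = 0.025765
0.02478/0.02327 = 1.0649
R_total = 0.025765 + 6.605 + 1.0649 + 0.0276 = 7.7233 m²·K/W
Q = A·ΔT/R = 47.06 × 15.45 / 7.7233 = 94.141 W

94.14 W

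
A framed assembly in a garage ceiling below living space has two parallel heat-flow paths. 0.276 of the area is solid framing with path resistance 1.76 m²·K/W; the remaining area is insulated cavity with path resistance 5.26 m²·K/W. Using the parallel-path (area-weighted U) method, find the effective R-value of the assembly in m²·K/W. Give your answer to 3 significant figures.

3.40 m²·K/W

U_eff = 0.724/5.26 + 0.276/1.76 = 0.1376 + 0.1568 = 0.2945
R_eff = 1/U_eff = 3.396 m²·K/W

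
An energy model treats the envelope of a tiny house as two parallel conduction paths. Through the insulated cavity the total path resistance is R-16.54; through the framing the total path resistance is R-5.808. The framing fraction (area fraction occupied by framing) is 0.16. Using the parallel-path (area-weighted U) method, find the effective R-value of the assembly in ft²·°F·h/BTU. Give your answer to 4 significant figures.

12.77 ft²·°F·h/BTU

U_eff = 0.84/16.54 + 0.16/5.808 = 0.050786 + 0.027548 = 0.078334
R_eff = 1/U_eff = 12.766 ft²·°F·h/BTU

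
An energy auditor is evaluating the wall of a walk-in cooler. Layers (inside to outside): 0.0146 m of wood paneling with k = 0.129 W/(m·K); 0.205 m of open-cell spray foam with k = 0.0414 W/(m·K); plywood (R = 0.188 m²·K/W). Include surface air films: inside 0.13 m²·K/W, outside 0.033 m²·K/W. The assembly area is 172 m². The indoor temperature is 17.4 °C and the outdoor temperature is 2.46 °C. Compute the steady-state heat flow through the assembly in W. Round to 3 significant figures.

474 W

0.0146/0.129 = 0.1132
0.205/0.0414 = 4.952
R_total = 0.13 + 0.1132 + 4.952 + 0.188 + 0.033 = 5.416 m²·K/W
Q = A·ΔT/R = 172 × (17.4 − 2.46) / 5.416 = 474.5 W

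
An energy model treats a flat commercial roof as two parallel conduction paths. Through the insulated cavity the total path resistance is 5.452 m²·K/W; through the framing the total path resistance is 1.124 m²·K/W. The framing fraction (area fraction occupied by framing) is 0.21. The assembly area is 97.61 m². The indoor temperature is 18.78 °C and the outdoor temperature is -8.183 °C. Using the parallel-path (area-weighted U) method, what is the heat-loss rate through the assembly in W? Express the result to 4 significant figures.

U_eff = 0.79/5.452 + 0.21/1.124 = 0.1449 + 0.18683 = 0.33173
R_eff = 1/U_eff = 3.0145 m²·K/W
Q = 97.61 × (18.78 − (-8.183)) / 3.0145 = 873.08 W

873.1 W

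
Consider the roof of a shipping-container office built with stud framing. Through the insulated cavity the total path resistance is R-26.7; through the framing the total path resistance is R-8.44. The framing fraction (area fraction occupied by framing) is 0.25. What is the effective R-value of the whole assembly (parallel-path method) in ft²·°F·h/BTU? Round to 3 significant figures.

17.3 ft²·°F·h/BTU

U_eff = 0.75/26.7 + 0.25/8.44 = 0.02809 + 0.02962 = 0.05771
R_eff = 1/U_eff = 17.33 ft²·°F·h/BTU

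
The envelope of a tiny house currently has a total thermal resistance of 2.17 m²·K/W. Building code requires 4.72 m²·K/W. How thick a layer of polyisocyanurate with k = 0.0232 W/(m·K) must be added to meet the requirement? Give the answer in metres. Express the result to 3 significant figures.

ΔR = 4.72 − 2.17 = 2.55 m²·K/W
L = ΔR × k = 2.55 × 0.0232 = 0.05916 m

0.0592 m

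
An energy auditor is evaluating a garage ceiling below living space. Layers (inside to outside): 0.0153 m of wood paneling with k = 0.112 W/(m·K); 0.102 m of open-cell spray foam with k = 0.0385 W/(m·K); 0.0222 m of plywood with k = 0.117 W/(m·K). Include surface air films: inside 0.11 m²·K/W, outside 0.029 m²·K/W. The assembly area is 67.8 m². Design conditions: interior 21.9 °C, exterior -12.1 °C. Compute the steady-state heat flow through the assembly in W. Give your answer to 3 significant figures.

740 W

0.0153/0.112 = 0.1366
0.102/0.0385 = 2.649
0.0222/0.117 = 0.1897
R_total = 0.11 + 0.1366 + 2.649 + 0.1897 + 0.029 = 3.115 m²·K/W
Q = A·ΔT/R = 67.8 × (21.9 − (-12.1)) / 3.115 = 740.1 W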